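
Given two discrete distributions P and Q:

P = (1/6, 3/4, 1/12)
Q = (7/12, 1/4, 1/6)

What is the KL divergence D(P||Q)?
D(P||Q) = Σ P(i) log₂(P(i)/Q(i))
  i=0: (1/6) × log₂((1/6)/(7/12)) = (1/6) × log₂(2/7) = -0.3012
  i=1: (3/4) × log₂((3/4)/(1/4)) = (3/4) × log₂(3) = 1.1887
  i=2: (1/12) × log₂((1/12)/(1/6)) = (1/12) × log₂(1/2) = -0.0833
D(P||Q) = -0.3012 + 1.1887 - 0.0833
  = 0.8042 bits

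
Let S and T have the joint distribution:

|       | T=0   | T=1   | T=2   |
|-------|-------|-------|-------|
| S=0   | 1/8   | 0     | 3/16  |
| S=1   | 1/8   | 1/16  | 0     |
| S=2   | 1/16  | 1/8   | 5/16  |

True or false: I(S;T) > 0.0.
Marginal P(S) (row sums):
  P(S=0) = 1/8 + 0 + 3/16 = 5/16
  P(S=1) = 1/8 + 1/16 + 0 = 3/16
  P(S=2) = 1/16 + 1/8 + 5/16 = 1/2
Marginal P(T) (column sums):
  P(T=0) = 1/8 + 1/8 + 1/16 = 5/16
  P(T=1) = 0 + 1/16 + 1/8 = 3/16
  P(T=2) = 3/16 + 0 + 5/16 = 1/2

H(S) = -[(5/16)·log₂(5/16) + (3/16)·log₂(3/16) + (1/2)·log₂(1/2)]
  = 0.5244 + 0.4528 + 0.5000
  = 1.4772 bits
H(T) = -[(5/16)·log₂(5/16) + (3/16)·log₂(3/16) + (1/2)·log₂(1/2)]
  = 0.5244 + 0.4528 + 0.5000
  = 1.4772 bits
H(S,T) = -[(1/8)·log₂(1/8) + (3/16)·log₂(3/16) + (1/8)·log₂(1/8) + (1/16)·log₂(1/16) + (1/16)·log₂(1/16) + (1/8)·log₂(1/8) + (5/16)·log₂(5/16)]
  = 0.3750 + 0.4528 + 0.3750 + 0.2500 + 0.2500 + 0.3750 + 0.5244
  = 2.6022 bits

I(S;T) = H(S) + H(T) - H(S,T)
  = 1.4772 + 1.4772 - 2.6022
  = 0.3522 bits

True. I(S;T) = 0.3522 bits, which is > 0.0 bits.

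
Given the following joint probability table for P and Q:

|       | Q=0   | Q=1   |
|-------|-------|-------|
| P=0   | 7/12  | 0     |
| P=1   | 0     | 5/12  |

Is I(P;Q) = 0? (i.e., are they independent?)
Marginal P(P) (row sums):
  P(P=0) = 7/12 + 0 = 7/12
  P(P=1) = 0 + 5/12 = 5/12
Marginal P(Q) (column sums):
  P(Q=0) = 7/12 + 0 = 7/12
  P(Q=1) = 0 + 5/12 = 5/12

P and Q are independent iff P(P=i,Q=j) = P(P=i)·P(Q=j) for every cell.
  P(P=0)·P(Q=0) = 7/12 × 7/12 = 49/144, but P(P=0,Q=0) = 7/12 ✗

No, P and Q are not independent. Quantitatively, I(P;Q) > 0:

H(P) = -[(7/12)·log₂(7/12) + (5/12)·log₂(5/12)]
  = 0.4536 + 0.5263
  = 0.9799 bits
H(Q) = -[(7/12)·log₂(7/12) + (5/12)·log₂(5/12)]
  = 0.4536 + 0.5263
  = 0.9799 bits
H(P,Q) = -[(7/12)·log₂(7/12) + (5/12)·log₂(5/12)]
  = 0.4536 + 0.5263
  = 0.9799 bits
I(P;Q) = H(P) + H(Q) - H(P,Q) = 0.9799 + 0.9799 - 0.9799 = 0.9799 bits > 0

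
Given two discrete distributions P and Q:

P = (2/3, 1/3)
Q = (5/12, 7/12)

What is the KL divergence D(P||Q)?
D(P||Q) = Σ P(i) log₂(P(i)/Q(i))
  i=0: (2/3) × log₂((2/3)/(5/12)) = (2/3) × log₂(8/5) = 0.4520
  i=1: (1/3) × log₂((1/3)/(7/12)) = (1/3) × log₂(4/7) = -0.2691
D(P||Q) = 0.4520 - 0.2691
  = 0.1829 bits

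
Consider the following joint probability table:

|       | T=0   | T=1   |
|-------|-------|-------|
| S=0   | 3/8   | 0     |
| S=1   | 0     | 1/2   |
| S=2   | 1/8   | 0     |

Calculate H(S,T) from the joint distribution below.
H(S,T) = -Σ P(S,T) log₂ P(S,T), summed over the non-zero cells:
H(S,T) = -[(3/8)·log₂(3/8) + (1/2)·log₂(1/2) + (1/8)·log₂(1/8)]
  = 0.5306 + 0.5000 + 0.3750
  = 1.4056 bits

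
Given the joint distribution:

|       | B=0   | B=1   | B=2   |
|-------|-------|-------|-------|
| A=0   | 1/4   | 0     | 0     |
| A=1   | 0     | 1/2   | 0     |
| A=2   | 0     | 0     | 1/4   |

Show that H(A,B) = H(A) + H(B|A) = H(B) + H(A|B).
Marginal P(A) (row sums):
  P(A=0) = 1/4 + 0 + 0 = 1/4
  P(A=1) = 0 + 1/2 + 0 = 1/2
  P(A=2) = 0 + 0 + 1/4 = 1/4
Marginal P(B) (column sums):
  P(B=0) = 1/4 + 0 + 0 = 1/4
  P(B=1) = 0 + 1/2 + 0 = 1/2
  P(B=2) = 0 + 0 + 1/4 = 1/4

Decomposition 1: H(A) + H(B|A)
H(A) = -[(1/4)·log₂(1/4) + (1/2)·log₂(1/2) + (1/4)·log₂(1/4)]
  = 0.5000 + 0.5000 + 0.5000
  = 1.5000 bits
H(B|A) = -Σ P(A,B)·log₂ P(B|A), where P(B|A) = P(A,B) / P(A)
  (cells with P(A,B) = 0 contribute 0)
  (A=0,B=0): P(B|A) = (1/4)/(1/4) = 1;  -(1/4)·log₂(1) = 0.0000
  (A=1,B=1): P(B|A) = (1/2)/(1/2) = 1;  -(1/2)·log₂(1) = 0.0000
  (A=2,B=2): P(B|A) = (1/4)/(1/4) = 1;  -(1/4)·log₂(1) = 0.0000
H(B|A) = 0.0000 + 0.0000 + 0.0000
  = 0.0000 bits
H(A) + H(B|A) = 1.5000 + 0.0000 = 1.5000 bits

Decomposition 2: H(B) + H(A|B)
H(B) = -[(1/4)·log₂(1/4) + (1/2)·log₂(1/2) + (1/4)·log₂(1/4)]
  = 0.5000 + 0.5000 + 0.5000
  = 1.5000 bits
H(A|B) = -Σ P(A,B)·log₂ P(A|B), where P(A|B) = P(A,B) / P(B)
  (cells with P(A,B) = 0 contribute 0)
  (A=0,B=0): P(A|B) = (1/4)/(1/4) = 1;  -(1/4)·log₂(1) = 0.0000
  (A=1,B=1): P(A|B) = (1/2)/(1/2) = 1;  -(1/2)·log₂(1) = 0.0000
  (A=2,B=2): P(A|B) = (1/4)/(1/4) = 1;  -(1/4)·log₂(1) = 0.0000
H(A|B) = 0.0000 + 0.0000 + 0.0000
  = 0.0000 bits
H(B) + H(A|B) = 1.5000 + 0.0000 = 1.5000 bits

Direct computation of the joint entropy:
H(A,B) = -[(1/4)·log₂(1/4) + (1/2)·log₂(1/2) + (1/4)·log₂(1/4)]
  = 0.5000 + 0.5000 + 0.5000
  = 1.5000 bits

All three agree: H(A,B) = 1.5000 bits ✓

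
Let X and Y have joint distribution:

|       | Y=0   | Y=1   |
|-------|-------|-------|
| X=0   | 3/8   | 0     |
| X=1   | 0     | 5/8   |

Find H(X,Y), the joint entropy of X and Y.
H(X,Y) = -Σ P(X,Y) log₂ P(X,Y), summed over the non-zero cells:
H(X,Y) = -[(3/8)·log₂(3/8) + (5/8)·log₂(5/8)]
  = 0.5306 + 0.4238
  = 0.9544 bits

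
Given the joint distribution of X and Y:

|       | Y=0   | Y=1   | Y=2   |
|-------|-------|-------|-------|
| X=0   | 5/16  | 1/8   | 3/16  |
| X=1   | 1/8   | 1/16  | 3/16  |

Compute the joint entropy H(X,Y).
H(X,Y) = -Σ P(X,Y) log₂ P(X,Y), summed over the non-zero cells:
H(X,Y) = -[(5/16)·log₂(5/16) + (1/8)·log₂(1/8) + (3/16)·log₂(3/16) + (1/8)·log₂(1/8) + (1/16)·log₂(1/16) + (3/16)·log₂(3/16)]
  = 0.5244 + 0.3750 + 0.4528 + 0.3750 + 0.2500 + 0.4528
  = 2.4300 bits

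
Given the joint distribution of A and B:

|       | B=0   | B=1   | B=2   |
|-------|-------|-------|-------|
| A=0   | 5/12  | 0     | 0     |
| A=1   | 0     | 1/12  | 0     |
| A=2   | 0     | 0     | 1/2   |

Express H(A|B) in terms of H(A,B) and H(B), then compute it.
H(A|B) = H(A,B) - H(B)

Marginal P(B) (column sums):
  P(B=0) = 5/12 + 0 + 0 = 5/12
  P(B=1) = 0 + 1/12 + 0 = 1/12
  P(B=2) = 0 + 0 + 1/2 = 1/2

H(A,B) = -[(5/12)·log₂(5/12) + (1/12)·log₂(1/12) + (1/2)·log₂(1/2)]
  = 0.5263 + 0.2987 + 0.5000
  = 1.3250 bits
H(B) = -[(5/12)·log₂(5/12) + (1/12)·log₂(1/12) + (1/2)·log₂(1/2)]
  = 0.5263 + 0.2987 + 0.5000
  = 1.3250 bits

H(A|B) = 1.3250 - 1.3250 = 0.0000 bits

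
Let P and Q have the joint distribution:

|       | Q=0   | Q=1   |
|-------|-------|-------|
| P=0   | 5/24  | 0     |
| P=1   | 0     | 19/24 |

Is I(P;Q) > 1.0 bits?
Marginal P(P) (row sums):
  P(P=0) = 5/24 + 0 = 5/24
  P(P=1) = 0 + 19/24 = 19/24
Marginal P(Q) (column sums):
  P(Q=0) = 5/24 + 0 = 5/24
  P(Q=1) = 0 + 19/24 = 19/24

H(P) = -[(5/24)·log₂(5/24) + (19/24)·log₂(19/24)]
  = 0.4715 + 0.2668
  = 0.7383 bits
H(Q) = -[(5/24)·log₂(5/24) + (19/24)·log₂(19/24)]
  = 0.4715 + 0.2668
  = 0.7383 bits
H(P,Q) = -[(5/24)·log₂(5/24) + (19/24)·log₂(19/24)]
  = 0.4715 + 0.2668
  = 0.7383 bits

I(P;Q) = H(P) + H(Q) - H(P,Q)
  = 0.7383 + 0.7383 - 0.7383
  = 0.7383 bits

No. I(P;Q) = 0.7383 bits, which is ≤ 1.0 bits.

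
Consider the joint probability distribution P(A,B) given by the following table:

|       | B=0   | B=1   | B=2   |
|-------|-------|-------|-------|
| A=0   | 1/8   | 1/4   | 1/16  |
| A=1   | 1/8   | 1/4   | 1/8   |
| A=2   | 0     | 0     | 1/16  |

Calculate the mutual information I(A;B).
Marginal P(A) (row sums):
  P(A=0) = 1/8 + 1/4 + 1/16 = 7/16
  P(A=1) = 1/8 + 1/4 + 1/8 = 1/2
  P(A=2) = 0 + 0 + 1/16 = 1/16
Marginal P(B) (column sums):
  P(B=0) = 1/8 + 1/8 + 0 = 1/4
  P(B=1) = 1/4 + 1/4 + 0 = 1/2
  P(B=2) = 1/16 + 1/8 + 1/16 = 1/4

H(A) = -[(7/16)·log₂(7/16) + (1/2)·log₂(1/2) + (1/16)·log₂(1/16)]
  = 0.5218 + 0.5000 + 0.2500
  = 1.2718 bits
H(B) = -[(1/4)·log₂(1/4) + (1/2)·log₂(1/2) + (1/4)·log₂(1/4)]
  = 0.5000 + 0.5000 + 0.5000
  = 1.5000 bits
H(A,B) = -[(1/8)·log₂(1/8) + (1/4)·log₂(1/4) + (1/16)·log₂(1/16) + (1/8)·log₂(1/8) + (1/4)·log₂(1/4) + (1/8)·log₂(1/8) + (1/16)·log₂(1/16)]
  = 0.3750 + 0.5000 + 0.2500 + 0.3750 + 0.5000 + 0.3750 + 0.2500
  = 2.6250 bits

I(A;B) = H(A) + H(B) - H(A,B)
  = 1.2718 + 1.5000 - 2.6250
  = 0.1468 bits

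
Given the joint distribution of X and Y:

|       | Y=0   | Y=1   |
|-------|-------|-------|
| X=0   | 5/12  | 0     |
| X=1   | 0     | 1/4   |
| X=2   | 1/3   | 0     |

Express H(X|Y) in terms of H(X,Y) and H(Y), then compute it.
H(X|Y) = H(X,Y) - H(Y)

Marginal P(Y) (column sums):
  P(Y=0) = 5/12 + 0 + 1/3 = 3/4
  P(Y=1) = 0 + 1/4 + 0 = 1/4

H(X,Y) = -[(5/12)·log₂(5/12) + (1/4)·log₂(1/4) + (1/3)·log₂(1/3)]
  = 0.5263 + 0.5000 + 0.5283
  = 1.5546 bits
H(Y) = -[(3/4)·log₂(3/4) + (1/4)·log₂(1/4)]
  = 0.3113 + 0.5000
  = 0.8113 bits

H(X|Y) = 1.5546 - 0.8113 = 0.7433 bits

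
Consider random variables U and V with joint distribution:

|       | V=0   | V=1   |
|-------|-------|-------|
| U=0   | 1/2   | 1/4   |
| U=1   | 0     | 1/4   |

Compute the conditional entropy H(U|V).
Marginal P(V) (column sums):
  P(V=0) = 1/2 + 0 = 1/2
  P(V=1) = 1/4 + 1/4 = 1/2

H(U|V) = -Σ P(U,V)·log₂ P(U|V), where P(U|V) = P(U,V) / P(V)
  (cells with P(U,V) = 0 contribute 0)
  (U=0,V=0): P(U|V) = (1/2)/(1/2) = 1;  -(1/2)·log₂(1) = 0.0000
  (U=0,V=1): P(U|V) = (1/4)/(1/2) = 1/2;  -(1/4)·log₂(1/2) = 0.2500
  (U=1,V=1): P(U|V) = (1/4)/(1/2) = 1/2;  -(1/4)·log₂(1/2) = 0.2500
H(U|V) = 0.0000 + 0.2500 + 0.2500
  = 0.5000 bits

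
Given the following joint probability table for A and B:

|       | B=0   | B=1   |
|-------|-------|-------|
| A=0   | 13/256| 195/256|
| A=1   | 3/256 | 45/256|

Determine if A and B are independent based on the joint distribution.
Marginal P(A) (row sums):
  P(A=0) = 13/256 + 195/256 = 13/16
  P(A=1) = 3/256 + 45/256 = 3/16
Marginal P(B) (column sums):
  P(B=0) = 13/256 + 3/256 = 1/16
  P(B=1) = 195/256 + 45/256 = 15/16

A and B are independent iff P(A=i,B=j) = P(A=i)·P(B=j) for every cell.
  P(A=0)·P(B=0) = 13/16 × 1/16 = 13/256 = P(A=0,B=0) ✓
  P(A=0)·P(B=1) = 13/16 × 15/16 = 195/256 = P(A=0,B=1) ✓
  P(A=1)·P(B=0) = 3/16 × 1/16 = 3/256 = P(A=1,B=0) ✓
  P(A=1)·P(B=1) = 3/16 × 15/16 = 45/256 = P(A=1,B=1) ✓

Yes, A and B are independent: every cell factors, so I(A;B) = 0 bits.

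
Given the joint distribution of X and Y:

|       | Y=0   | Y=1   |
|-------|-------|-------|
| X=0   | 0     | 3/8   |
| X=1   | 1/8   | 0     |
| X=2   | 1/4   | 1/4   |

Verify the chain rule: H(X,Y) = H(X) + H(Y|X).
Left side:
H(X,Y) = -[(3/8)·log₂(3/8) + (1/8)·log₂(1/8) + (1/4)·log₂(1/4) + (1/4)·log₂(1/4)]
  = 0.5306 + 0.3750 + 0.5000 + 0.5000
  = 1.9056 bits

Right side:
Marginal P(X) (row sums):
  P(X=0) = 0 + 3/8 = 3/8
  P(X=1) = 1/8 + 0 = 1/8
  P(X=2) = 1/4 + 1/4 = 1/2
H(X) = -[(3/8)·log₂(3/8) + (1/8)·log₂(1/8) + (1/2)·log₂(1/2)]
  = 0.5306 + 0.3750 + 0.5000
  = 1.4056 bits
H(Y|X) = -Σ P(X,Y)·log₂ P(Y|X), where P(Y|X) = P(X,Y) / P(X)
  (cells with P(X,Y) = 0 contribute 0)
  (X=0,Y=1): P(Y|X) = (3/8)/(3/8) = 1;  -(3/8)·log₂(1) = 0.0000
  (X=1,Y=0): P(Y|X) = (1/8)/(1/8) = 1;  -(1/8)·log₂(1) = 0.0000
  (X=2,Y=0): P(Y|X) = (1/4)/(1/2) = 1/2;  -(1/4)·log₂(1/2) = 0.2500
  (X=2,Y=1): P(Y|X) = (1/4)/(1/2) = 1/2;  -(1/4)·log₂(1/2) = 0.2500
H(Y|X) = 0.0000 + 0.0000 + 0.2500 + 0.2500
  = 0.5000 bits
H(X) + H(Y|X) = 1.4056 + 0.5000 = 1.9056 bits

Both sides equal 1.9056 bits, so the chain rule holds ✓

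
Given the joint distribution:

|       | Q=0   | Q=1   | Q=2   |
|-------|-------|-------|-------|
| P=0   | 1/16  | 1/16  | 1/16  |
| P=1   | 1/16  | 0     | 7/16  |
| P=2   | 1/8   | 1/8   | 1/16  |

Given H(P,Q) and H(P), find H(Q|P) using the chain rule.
From the chain rule: H(P,Q) = H(P) + H(Q|P)
Therefore: H(Q|P) = H(P,Q) - H(P)

H(P,Q) = -[(1/16)·log₂(1/16) + (1/16)·log₂(1/16) + (1/16)·log₂(1/16) + (1/16)·log₂(1/16) + (7/16)·log₂(7/16) + (1/8)·log₂(1/8) + (1/8)·log₂(1/8) + (1/16)·log₂(1/16)]
  = 0.2500 + 0.2500 + 0.2500 + 0.2500 + 0.5218 + 0.3750 + 0.3750 + 0.2500
  = 2.5218 bits
Marginal P(P) (row sums):
  P(P=0) = 1/16 + 1/16 + 1/16 = 3/16
  P(P=1) = 1/16 + 0 + 7/16 = 1/2
  P(P=2) = 1/8 + 1/8 + 1/16 = 5/16
H(P) = -[(3/16)·log₂(3/16) + (1/2)·log₂(1/2) + (5/16)·log₂(5/16)]
  = 0.4528 + 0.5000 + 0.5244
  = 1.4772 bits

H(Q|P) = 2.5218 - 1.4772 = 1.0446 bits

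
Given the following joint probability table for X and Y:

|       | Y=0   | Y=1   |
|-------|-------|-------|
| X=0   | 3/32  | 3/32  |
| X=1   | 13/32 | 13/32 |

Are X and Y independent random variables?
Marginal P(X) (row sums):
  P(X=0) = 3/32 + 3/32 = 3/16
  P(X=1) = 13/32 + 13/32 = 13/16
Marginal P(Y) (column sums):
  P(Y=0) = 3/32 + 13/32 = 1/2
  P(Y=1) = 3/32 + 13/32 = 1/2

X and Y are independent iff P(X=i,Y=j) = P(X=i)·P(Y=j) for every cell.
  P(X=0)·P(Y=0) = 3/16 × 1/2 = 3/32 = P(X=0,Y=0) ✓
  P(X=0)·P(Y=1) = 3/16 × 1/2 = 3/32 = P(X=0,Y=1) ✓
  P(X=1)·P(Y=0) = 13/16 × 1/2 = 13/32 = P(X=1,Y=0) ✓
  P(X=1)·P(Y=1) = 13/16 × 1/2 = 13/32 = P(X=1,Y=1) ✓

Yes, X and Y are independent: every cell factors, so I(X;Y) = 0 bits.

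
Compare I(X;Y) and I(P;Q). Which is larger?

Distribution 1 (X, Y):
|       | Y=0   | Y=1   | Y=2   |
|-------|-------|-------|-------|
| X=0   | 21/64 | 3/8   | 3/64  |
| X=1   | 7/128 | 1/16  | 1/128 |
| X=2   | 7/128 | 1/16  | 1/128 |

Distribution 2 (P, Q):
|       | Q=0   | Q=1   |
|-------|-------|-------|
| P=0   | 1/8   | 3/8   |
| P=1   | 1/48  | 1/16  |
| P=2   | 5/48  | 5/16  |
Distribution 1 (X, Y):
Marginal P(X) (row sums):
  P(X=0) = 21/64 + 3/8 + 3/64 = 3/4
  P(X=1) = 7/128 + 1/16 + 1/128 = 1/8
  P(X=2) = 7/128 + 1/16 + 1/128 = 1/8
Marginal P(Y) (column sums):
  P(Y=0) = 21/64 + 7/128 + 7/128 = 7/16
  P(Y=1) = 3/8 + 1/16 + 1/16 = 1/2
  P(Y=2) = 3/64 + 1/128 + 1/128 = 1/16

H(X) = -[(3/4)·log₂(3/4) + (1/8)·log₂(1/8) + (1/8)·log₂(1/8)]
  = 0.3113 + 0.3750 + 0.3750
  = 1.0613 bits
H(Y) = -[(7/16)·log₂(7/16) + (1/2)·log₂(1/2) + (1/16)·log₂(1/16)]
  = 0.5218 + 0.5000 + 0.2500
  = 1.2718 bits
H(X,Y) = -[(21/64)·log₂(21/64) + (3/8)·log₂(3/8) + (3/64)·log₂(3/64) + (7/128)·log₂(7/128) + (1/16)·log₂(1/16) + (1/128)·log₂(1/128) + (7/128)·log₂(7/128) + (1/16)·log₂(1/16) + (1/128)·log₂(1/128)]
  = 0.5275 + 0.5306 + 0.2070 + 0.2293 + 0.2500 + 0.0547 + 0.2293 + 0.2500 + 0.0547
  = 2.3331 bits

I(X;Y) = H(X) + H(Y) - H(X,Y)
  = 1.0613 + 1.2718 - 2.3331
  = 0.0000 bits

Distribution 2 (P, Q):
Marginal P(P) (row sums):
  P(P=0) = 1/8 + 3/8 = 1/2
  P(P=1) = 1/48 + 1/16 = 1/12
  P(P=2) = 5/48 + 5/16 = 5/12
Marginal P(Q) (column sums):
  P(Q=0) = 1/8 + 1/48 + 5/48 = 1/4
  P(Q=1) = 3/8 + 1/16 + 5/16 = 3/4

H(P) = -[(1/2)·log₂(1/2) + (1/12)·log₂(1/12) + (5/12)·log₂(5/12)]
  = 0.5000 + 0.2987 + 0.5263
  = 1.3250 bits
H(Q) = -[(1/4)·log₂(1/4) + (3/4)·log₂(3/4)]
  = 0.5000 + 0.3113
  = 0.8113 bits
H(P,Q) = -[(1/8)·log₂(1/8) + (3/8)·log₂(3/8) + (1/48)·log₂(1/48) + (1/16)·log₂(1/16) + (5/48)·log₂(5/48) + (5/16)·log₂(5/16)]
  = 0.3750 + 0.5306 + 0.1164 + 0.2500 + 0.3399 + 0.5244
  = 2.1363 bits

I(P;Q) = H(P) + H(Q) - H(P,Q)
  = 1.3250 + 0.8113 - 2.1363
  = 0.0000 bits

Both joint tables factor as the product of their marginals, so I(X;Y) = I(P;Q) = 0 bits: neither is larger (both pairs are independent).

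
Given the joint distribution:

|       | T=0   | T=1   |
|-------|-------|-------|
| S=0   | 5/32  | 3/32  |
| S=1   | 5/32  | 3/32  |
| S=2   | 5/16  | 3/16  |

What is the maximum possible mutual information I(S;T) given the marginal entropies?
The upper bound on mutual information is I(S;T) ≤ min(H(S), H(T)).

Marginal P(S) (row sums):
  P(S=0) = 5/32 + 3/32 = 1/4
  P(S=1) = 5/32 + 3/32 = 1/4
  P(S=2) = 5/16 + 3/16 = 1/2
Marginal P(T) (column sums):
  P(T=0) = 5/32 + 5/32 + 5/16 = 5/8
  P(T=1) = 3/32 + 3/32 + 3/16 = 3/8

H(S) = -[(1/4)·log₂(1/4) + (1/4)·log₂(1/4) + (1/2)·log₂(1/2)]
  = 0.5000 + 0.5000 + 0.5000
  = 1.5000 bits
H(T) = -[(5/8)·log₂(5/8) + (3/8)·log₂(3/8)]
  = 0.4238 + 0.5306
  = 0.9544 bits

Maximum possible I(S;T) = min(1.5000, 0.9544) = 0.9544 bits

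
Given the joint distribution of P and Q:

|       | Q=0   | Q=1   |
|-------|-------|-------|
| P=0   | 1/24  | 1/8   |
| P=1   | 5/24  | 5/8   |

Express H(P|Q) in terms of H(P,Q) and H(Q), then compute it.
H(P|Q) = H(P,Q) - H(Q)

Marginal P(Q) (column sums):
  P(Q=0) = 1/24 + 5/24 = 1/4
  P(Q=1) = 1/8 + 5/8 = 3/4

H(P,Q) = -[(1/24)·log₂(1/24) + (1/8)·log₂(1/8) + (5/24)·log₂(5/24) + (5/8)·log₂(5/8)]
  = 0.1910 + 0.3750 + 0.4715 + 0.4238
  = 1.4613 bits
H(Q) = -[(1/4)·log₂(1/4) + (3/4)·log₂(3/4)]
  = 0.5000 + 0.3113
  = 0.8113 bits

H(P|Q) = 1.4613 - 0.8113 = 0.6500 bits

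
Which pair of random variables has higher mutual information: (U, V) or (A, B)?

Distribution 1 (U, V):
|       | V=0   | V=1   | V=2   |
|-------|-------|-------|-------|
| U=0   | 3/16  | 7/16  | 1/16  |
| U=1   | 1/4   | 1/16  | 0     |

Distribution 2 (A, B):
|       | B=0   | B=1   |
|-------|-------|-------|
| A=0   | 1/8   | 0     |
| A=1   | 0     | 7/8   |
Distribution 1 (U, V):
Marginal P(U) (row sums):
  P(U=0) = 3/16 + 7/16 + 1/16 = 11/16
  P(U=1) = 1/4 + 1/16 + 0 = 5/16
Marginal P(V) (column sums):
  P(V=0) = 3/16 + 1/4 = 7/16
  P(V=1) = 7/16 + 1/16 = 1/2
  P(V=2) = 1/16 + 0 = 1/16

H(U) = -[(11/16)·log₂(11/16) + (5/16)·log₂(5/16)]
  = 0.3716 + 0.5244
  = 0.8960 bits
H(V) = -[(7/16)·log₂(7/16) + (1/2)·log₂(1/2) + (1/16)·log₂(1/16)]
  = 0.5218 + 0.5000 + 0.2500
  = 1.2718 bits
H(U,V) = -[(3/16)·log₂(3/16) + (7/16)·log₂(7/16) + (1/16)·log₂(1/16) + (1/4)·log₂(1/4) + (1/16)·log₂(1/16)]
  = 0.4528 + 0.5218 + 0.2500 + 0.5000 + 0.2500
  = 1.9746 bits

I(U;V) = H(U) + H(V) - H(U,V)
  = 0.8960 + 1.2718 - 1.9746
  = 0.1932 bits

Distribution 2 (A, B):
Marginal P(A) (row sums):
  P(A=0) = 1/8 + 0 = 1/8
  P(A=1) = 0 + 7/8 = 7/8
Marginal P(B) (column sums):
  P(B=0) = 1/8 + 0 = 1/8
  P(B=1) = 0 + 7/8 = 7/8

H(A) = -[(1/8)·log₂(1/8) + (7/8)·log₂(7/8)]
  = 0.3750 + 0.1686
  = 0.5436 bits
H(B) = -[(1/8)·log₂(1/8) + (7/8)·log₂(7/8)]
  = 0.3750 + 0.1686
  = 0.5436 bits
H(A,B) = -[(1/8)·log₂(1/8) + (7/8)·log₂(7/8)]
  = 0.3750 + 0.1686
  = 0.5436 bits

I(A;B) = H(A) + H(B) - H(A,B)
  = 0.5436 + 0.5436 - 0.5436
  = 0.5436 bits

I(A;B) = 0.5436 bits > I(U;V) = 0.1932 bits, so (A, B) has the higher mutual information (stronger dependence).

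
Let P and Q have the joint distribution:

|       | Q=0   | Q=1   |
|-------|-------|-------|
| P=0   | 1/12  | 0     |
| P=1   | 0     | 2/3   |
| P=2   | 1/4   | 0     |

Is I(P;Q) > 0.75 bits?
Marginal P(P) (row sums):
  P(P=0) = 1/12 + 0 = 1/12
  P(P=1) = 0 + 2/3 = 2/3
  P(P=2) = 1/4 + 0 = 1/4
Marginal P(Q) (column sums):
  P(Q=0) = 1/12 + 0 + 1/4 = 1/3
  P(Q=1) = 0 + 2/3 + 0 = 2/3

H(P) = -[(1/12)·log₂(1/12) + (2/3)·log₂(2/3) + (1/4)·log₂(1/4)]
  = 0.2987 + 0.3900 + 0.5000
  = 1.1887 bits
H(Q) = -[(1/3)·log₂(1/3) + (2/3)·log₂(2/3)]
  = 0.5283 + 0.3900
  = 0.9183 bits
H(P,Q) = -[(1/12)·log₂(1/12) + (2/3)·log₂(2/3) + (1/4)·log₂(1/4)]
  = 0.2987 + 0.3900 + 0.5000
  = 1.1887 bits

I(P;Q) = H(P) + H(Q) - H(P,Q)
  = 1.1887 + 0.9183 - 1.1887
  = 0.9183 bits

Yes. I(P;Q) = 0.9183 bits, which is > 0.75 bits.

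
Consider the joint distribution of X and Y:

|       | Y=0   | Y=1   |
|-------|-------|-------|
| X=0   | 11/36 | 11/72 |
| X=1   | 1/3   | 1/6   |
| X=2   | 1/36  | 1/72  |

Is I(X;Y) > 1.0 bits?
Marginal P(X) (row sums):
  P(X=0) = 11/36 + 11/72 = 11/24
  P(X=1) = 1/3 + 1/6 = 1/2
  P(X=2) = 1/36 + 1/72 = 1/24
Marginal P(Y) (column sums):
  P(Y=0) = 11/36 + 1/3 + 1/36 = 2/3
  P(Y=1) = 11/72 + 1/6 + 1/72 = 1/3

H(X) = -[(11/24)·log₂(11/24) + (1/2)·log₂(1/2) + (1/24)·log₂(1/24)]
  = 0.5159 + 0.5000 + 0.1910
  = 1.2069 bits
H(Y) = -[(2/3)·log₂(2/3) + (1/3)·log₂(1/3)]
  = 0.3900 + 0.5283
  = 0.9183 bits
H(X,Y) = -[(11/36)·log₂(11/36) + (11/72)·log₂(11/72) + (1/3)·log₂(1/3) + (1/6)·log₂(1/6) + (1/36)·log₂(1/36) + (1/72)·log₂(1/72)]
  = 0.5227 + 0.4141 + 0.5283 + 0.4308 + 0.1436 + 0.0857
  = 2.1252 bits

I(X;Y) = H(X) + H(Y) - H(X,Y)
  = 1.2069 + 0.9183 - 2.1252
  = 0.0000 bits

No. I(X;Y) = 0.0000 bits, which is ≤ 1.0 bits.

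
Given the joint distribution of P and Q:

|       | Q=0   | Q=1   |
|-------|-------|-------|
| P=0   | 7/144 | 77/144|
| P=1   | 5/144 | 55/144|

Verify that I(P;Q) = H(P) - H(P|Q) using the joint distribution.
Left side, from I(P;Q) = H(P) + H(Q) - H(P,Q):
Marginal P(P) (row sums):
  P(P=0) = 7/144 + 77/144 = 7/12
  P(P=1) = 5/144 + 55/144 = 5/12
Marginal P(Q) (column sums):
  P(Q=0) = 7/144 + 5/144 = 1/12
  P(Q=1) = 77/144 + 55/144 = 11/12

H(P) = -[(7/12)·log₂(7/12) + (5/12)·log₂(5/12)]
  = 0.4536 + 0.5263
  = 0.9799 bits
H(Q) = -[(1/12)·log₂(1/12) + (11/12)·log₂(11/12)]
  = 0.2987 + 0.1151
  = 0.4138 bits
H(P,Q) = -[(7/144)·log₂(7/144) + (77/144)·log₂(77/144) + (5/144)·log₂(5/144) + (55/144)·log₂(55/144)]
  = 0.2121 + 0.4829 + 0.1683 + 0.5304
  = 1.3937 bits

I(P;Q) = H(P) + H(Q) - H(P,Q)
  = 0.9799 + 0.4138 - 1.3937
  = 0.0000 bits

Right side, with H(P|Q) computed directly from the conditional probabilities:
H(P|Q) = -Σ P(P,Q)·log₂ P(P|Q), where P(P|Q) = P(P,Q) / P(Q)
  (P=0,Q=0): P(P|Q) = (7/144)/(1/12) = 7/12;  -(7/144)·log₂(7/12) = 0.0378
  (P=0,Q=1): P(P|Q) = (77/144)/(11/12) = 7/12;  -(77/144)·log₂(7/12) = 0.4158
  (P=1,Q=0): P(P|Q) = (5/144)/(1/12) = 5/12;  -(5/144)·log₂(5/12) = 0.0439
  (P=1,Q=1): P(P|Q) = (55/144)/(11/12) = 5/12;  -(55/144)·log₂(5/12) = 0.4824
H(P|Q) = 0.0378 + 0.4158 + 0.0439 + 0.4824
  = 0.9799 bits
H(P) - H(P|Q) = 0.9799 - 0.9799 = 0.0000 bits

Both sides equal 0.0000 bits, so I(P;Q) = H(P) - H(P|Q) ✓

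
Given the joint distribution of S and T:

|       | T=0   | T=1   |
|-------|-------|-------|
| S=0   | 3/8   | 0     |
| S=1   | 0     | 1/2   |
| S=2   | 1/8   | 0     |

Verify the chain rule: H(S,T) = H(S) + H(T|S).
Left side:
H(S,T) = -[(3/8)·log₂(3/8) + (1/2)·log₂(1/2) + (1/8)·log₂(1/8)]
  = 0.5306 + 0.5000 + 0.3750
  = 1.4056 bits

Right side:
Marginal P(S) (row sums):
  P(S=0) = 3/8 + 0 = 3/8
  P(S=1) = 0 + 1/2 = 1/2
  P(S=2) = 1/8 + 0 = 1/8
H(S) = -[(3/8)·log₂(3/8) + (1/2)·log₂(1/2) + (1/8)·log₂(1/8)]
  = 0.5306 + 0.5000 + 0.3750
  = 1.4056 bits
H(T|S) = -Σ P(S,T)·log₂ P(T|S), where P(T|S) = P(S,T) / P(S)
  (cells with P(S,T) = 0 contribute 0)
  (S=0,T=0): P(T|S) = (3/8)/(3/8) = 1;  -(3/8)·log₂(1) = 0.0000
  (S=1,T=1): P(T|S) = (1/2)/(1/2) = 1;  -(1/2)·log₂(1) = 0.0000
  (S=2,T=0): P(T|S) = (1/8)/(1/8) = 1;  -(1/8)·log₂(1) = 0.0000
H(T|S) = 0.0000 + 0.0000 + 0.0000
  = 0.0000 bits
H(S) + H(T|S) = 1.4056 + 0.0000 = 1.4056 bits

Both sides equal 1.4056 bits, so the chain rule holds ✓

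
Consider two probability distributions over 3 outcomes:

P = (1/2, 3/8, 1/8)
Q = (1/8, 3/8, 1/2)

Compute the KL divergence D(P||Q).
D(P||Q) = Σ P(i) log₂(P(i)/Q(i))
  i=0: (1/2) × log₂((1/2)/(1/8)) = (1/2) × log₂(4) = 1.0000
  i=1: (3/8) × log₂((3/8)/(3/8)) = (3/8) × log₂(1) = 0.0000
  i=2: (1/8) × log₂((1/8)/(1/2)) = (1/8) × log₂(1/4) = -0.2500
D(P||Q) = 1.0000 + 0.0000 - 0.2500
  = 0.7500 bits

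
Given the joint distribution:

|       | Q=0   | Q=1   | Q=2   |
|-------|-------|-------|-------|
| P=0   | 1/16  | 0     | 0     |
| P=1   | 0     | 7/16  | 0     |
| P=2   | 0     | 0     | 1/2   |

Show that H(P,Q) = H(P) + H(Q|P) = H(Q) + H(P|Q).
Marginal P(P) (row sums):
  P(P=0) = 1/16 + 0 + 0 = 1/16
  P(P=1) = 0 + 7/16 + 0 = 7/16
  P(P=2) = 0 + 0 + 1/2 = 1/2
Marginal P(Q) (column sums):
  P(Q=0) = 1/16 + 0 + 0 = 1/16
  P(Q=1) = 0 + 7/16 + 0 = 7/16
  P(Q=2) = 0 + 0 + 1/2 = 1/2

Decomposition 1: H(P) + H(Q|P)
H(P) = -[(1/16)·log₂(1/16) + (7/16)·log₂(7/16) + (1/2)·log₂(1/2)]
  = 0.2500 + 0.5218 + 0.5000
  = 1.2718 bits
H(Q|P) = -Σ P(P,Q)·log₂ P(Q|P), where P(Q|P) = P(P,Q) / P(P)
  (cells with P(P,Q) = 0 contribute 0)
  (P=0,Q=0): P(Q|P) = (1/16)/(1/16) = 1;  -(1/16)·log₂(1) = 0.0000
  (P=1,Q=1): P(Q|P) = (7/16)/(7/16) = 1;  -(7/16)·log₂(1) = 0.0000
  (P=2,Q=2): P(Q|P) = (1/2)/(1/2) = 1;  -(1/2)·log₂(1) = 0.0000
H(Q|P) = 0.0000 + 0.0000 + 0.0000
  = 0.0000 bits
H(P) + H(Q|P) = 1.2718 + 0.0000 = 1.2718 bits

Decomposition 2: H(Q) + H(P|Q)
H(Q) = -[(1/16)·log₂(1/16) + (7/16)·log₂(7/16) + (1/2)·log₂(1/2)]
  = 0.2500 + 0.5218 + 0.5000
  = 1.2718 bits
H(P|Q) = -Σ P(P,Q)·log₂ P(P|Q), where P(P|Q) = P(P,Q) / P(Q)
  (cells with P(P,Q) = 0 contribute 0)
  (P=0,Q=0): P(P|Q) = (1/16)/(1/16) = 1;  -(1/16)·log₂(1) = 0.0000
  (P=1,Q=1): P(P|Q) = (7/16)/(7/16) = 1;  -(7/16)·log₂(1) = 0.0000
  (P=2,Q=2): P(P|Q) = (1/2)/(1/2) = 1;  -(1/2)·log₂(1) = 0.0000
H(P|Q) = 0.0000 + 0.0000 + 0.0000
  = 0.0000 bits
H(Q) + H(P|Q) = 1.2718 + 0.0000 = 1.2718 bits

Direct computation of the joint entropy:
H(P,Q) = -[(1/16)·log₂(1/16) + (7/16)·log₂(7/16) + (1/2)·log₂(1/2)]
  = 0.2500 + 0.5218 + 0.5000
  = 1.2718 bits

All three agree: H(P,Q) = 1.2718 bits ✓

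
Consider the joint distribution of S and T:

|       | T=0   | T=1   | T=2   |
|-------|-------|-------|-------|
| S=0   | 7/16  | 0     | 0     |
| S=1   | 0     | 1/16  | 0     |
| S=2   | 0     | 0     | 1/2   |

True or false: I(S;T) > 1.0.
Marginal P(S) (row sums):
  P(S=0) = 7/16 + 0 + 0 = 7/16
  P(S=1) = 0 + 1/16 + 0 = 1/16
  P(S=2) = 0 + 0 + 1/2 = 1/2
Marginal P(T) (column sums):
  P(T=0) = 7/16 + 0 + 0 = 7/16
  P(T=1) = 0 + 1/16 + 0 = 1/16
  P(T=2) = 0 + 0 + 1/2 = 1/2

H(S) = -[(7/16)·log₂(7/16) + (1/16)·log₂(1/16) + (1/2)·log₂(1/2)]
  = 0.5218 + 0.2500 + 0.5000
  = 1.2718 bits
H(T) = -[(7/16)·log₂(7/16) + (1/16)·log₂(1/16) + (1/2)·log₂(1/2)]
  = 0.5218 + 0.2500 + 0.5000
  = 1.2718 bits
H(S,T) = -[(7/16)·log₂(7/16) + (1/16)·log₂(1/16) + (1/2)·log₂(1/2)]
  = 0.5218 + 0.2500 + 0.5000
  = 1.2718 bits

I(S;T) = H(S) + H(T) - H(S,T)
  = 1.2718 + 1.2718 - 1.2718
  = 1.2718 bits

True. I(S;T) = 1.2718 bits, which is > 1.0 bits.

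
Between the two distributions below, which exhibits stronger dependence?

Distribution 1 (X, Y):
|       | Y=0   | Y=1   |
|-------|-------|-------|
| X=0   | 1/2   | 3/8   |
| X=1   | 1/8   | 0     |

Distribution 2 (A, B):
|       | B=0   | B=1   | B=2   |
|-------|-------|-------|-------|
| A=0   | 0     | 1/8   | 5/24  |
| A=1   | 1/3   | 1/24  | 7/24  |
Distribution 1 (X, Y):
Marginal P(X) (row sums):
  P(X=0) = 1/2 + 3/8 = 7/8
  P(X=1) = 1/8 + 0 = 1/8
Marginal P(Y) (column sums):
  P(Y=0) = 1/2 + 1/8 = 5/8
  P(Y=1) = 3/8 + 0 = 3/8

H(X) = -[(7/8)·log₂(7/8) + (1/8)·log₂(1/8)]
  = 0.1686 + 0.3750
  = 0.5436 bits
H(Y) = -[(5/8)·log₂(5/8) + (3/8)·log₂(3/8)]
  = 0.4238 + 0.5306
  = 0.9544 bits
H(X,Y) = -[(1/2)·log₂(1/2) + (3/8)·log₂(3/8) + (1/8)·log₂(1/8)]
  = 0.5000 + 0.5306 + 0.3750
  = 1.4056 bits

I(X;Y) = H(X) + H(Y) - H(X,Y)
  = 0.5436 + 0.9544 - 1.4056
  = 0.0924 bits

Distribution 2 (A, B):
Marginal P(A) (row sums):
  P(A=0) = 0 + 1/8 + 5/24 = 1/3
  P(A=1) = 1/3 + 1/24 + 7/24 = 2/3
Marginal P(B) (column sums):
  P(B=0) = 0 + 1/3 = 1/3
  P(B=1) = 1/8 + 1/24 = 1/6
  P(B=2) = 5/24 + 7/24 = 1/2

H(A) = -[(1/3)·log₂(1/3) + (2/3)·log₂(2/3)]
  = 0.5283 + 0.3900
  = 0.9183 bits
H(B) = -[(1/3)·log₂(1/3) + (1/6)·log₂(1/6) + (1/2)·log₂(1/2)]
  = 0.5283 + 0.4308 + 0.5000
  = 1.4591 bits
H(A,B) = -[(1/8)·log₂(1/8) + (5/24)·log₂(5/24) + (1/3)·log₂(1/3) + (1/24)·log₂(1/24) + (7/24)·log₂(7/24)]
  = 0.3750 + 0.4715 + 0.5283 + 0.1910 + 0.5185
  = 2.0843 bits

I(A;B) = H(A) + H(B) - H(A,B)
  = 0.9183 + 1.4591 - 2.0843
  = 0.2931 bits

I(A;B) = 0.2931 bits > I(X;Y) = 0.0924 bits, so (A, B) has the higher mutual information (stronger dependence).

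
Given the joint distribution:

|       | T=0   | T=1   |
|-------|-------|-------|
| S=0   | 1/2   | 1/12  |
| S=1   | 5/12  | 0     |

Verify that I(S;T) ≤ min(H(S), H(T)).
Marginal P(S) (row sums):
  P(S=0) = 1/2 + 1/12 = 7/12
  P(S=1) = 5/12 + 0 = 5/12
Marginal P(T) (column sums):
  P(T=0) = 1/2 + 5/12 = 11/12
  P(T=1) = 1/12 + 0 = 1/12

H(S) = -[(7/12)·log₂(7/12) + (5/12)·log₂(5/12)]
  = 0.4536 + 0.5263
  = 0.9799 bits
H(T) = -[(11/12)·log₂(11/12) + (1/12)·log₂(1/12)]
  = 0.1151 + 0.2987
  = 0.4138 bits
H(S,T) = -[(1/2)·log₂(1/2) + (1/12)·log₂(1/12) + (5/12)·log₂(5/12)]
  = 0.5000 + 0.2987 + 0.5263
  = 1.3250 bits

I(S;T) = H(S) + H(T) - H(S,T)
  = 0.9799 + 0.4138 - 1.3250
  = 0.0687 bits

min(H(S), H(T)) = min(0.9799, 0.4138) = 0.4138 bits
Since 0.0687 ≤ 0.4138, the bound is satisfied ✓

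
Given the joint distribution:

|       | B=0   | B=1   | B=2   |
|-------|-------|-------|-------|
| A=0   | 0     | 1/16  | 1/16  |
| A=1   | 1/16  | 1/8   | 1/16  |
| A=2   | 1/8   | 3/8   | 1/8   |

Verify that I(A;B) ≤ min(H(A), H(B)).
Marginal P(A) (row sums):
  P(A=0) = 0 + 1/16 + 1/16 = 1/8
  P(A=1) = 1/16 + 1/8 + 1/16 = 1/4
  P(A=2) = 1/8 + 3/8 + 1/8 = 5/8
Marginal P(B) (column sums):
  P(B=0) = 0 + 1/16 + 1/8 = 3/16
  P(B=1) = 1/16 + 1/8 + 3/8 = 9/16
  P(B=2) = 1/16 + 1/16 + 1/8 = 1/4

H(A) = -[(1/8)·log₂(1/8) + (1/4)·log₂(1/4) + (5/8)·log₂(5/8)]
  = 0.3750 + 0.5000 + 0.4238
  = 1.2988 bits
H(B) = -[(3/16)·log₂(3/16) + (9/16)·log₂(9/16) + (1/4)·log₂(1/4)]
  = 0.4528 + 0.4669 + 0.5000
  = 1.4197 bits
H(A,B) = -[(1/16)·log₂(1/16) + (1/16)·log₂(1/16) + (1/16)·log₂(1/16) + (1/8)·log₂(1/8) + (1/16)·log₂(1/16) + (1/8)·log₂(1/8) + (3/8)·log₂(3/8) + (1/8)·log₂(1/8)]
  = 0.2500 + 0.2500 + 0.2500 + 0.3750 + 0.2500 + 0.3750 + 0.5306 + 0.3750
  = 2.6556 bits

I(A;B) = H(A) + H(B) - H(A,B)
  = 1.2988 + 1.4197 - 2.6556
  = 0.0629 bits

min(H(A), H(B)) = min(1.2988, 1.4197) = 1.2988 bits
Since 0.0629 ≤ 1.2988, the bound is satisfied ✓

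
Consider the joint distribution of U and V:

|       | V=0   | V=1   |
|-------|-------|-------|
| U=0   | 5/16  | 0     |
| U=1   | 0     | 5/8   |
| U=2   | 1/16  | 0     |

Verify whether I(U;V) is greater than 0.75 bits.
Marginal P(U) (row sums):
  P(U=0) = 5/16 + 0 = 5/16
  P(U=1) = 0 + 5/8 = 5/8
  P(U=2) = 1/16 + 0 = 1/16
Marginal P(V) (column sums):
  P(V=0) = 5/16 + 0 + 1/16 = 3/8
  P(V=1) = 0 + 5/8 + 0 = 5/8

H(U) = -[(5/16)·log₂(5/16) + (5/8)·log₂(5/8) + (1/16)·log₂(1/16)]
  = 0.5244 + 0.4238 + 0.2500
  = 1.1982 bits
H(V) = -[(3/8)·log₂(3/8) + (5/8)·log₂(5/8)]
  = 0.5306 + 0.4238
  = 0.9544 bits
H(U,V) = -[(5/16)·log₂(5/16) + (5/8)·log₂(5/8) + (1/16)·log₂(1/16)]
  = 0.5244 + 0.4238 + 0.2500
  = 1.1982 bits

I(U;V) = H(U) + H(V) - H(U,V)
  = 1.1982 + 0.9544 - 1.1982
  = 0.9544 bits

Yes. I(U;V) = 0.9544 bits, which is > 0.75 bits.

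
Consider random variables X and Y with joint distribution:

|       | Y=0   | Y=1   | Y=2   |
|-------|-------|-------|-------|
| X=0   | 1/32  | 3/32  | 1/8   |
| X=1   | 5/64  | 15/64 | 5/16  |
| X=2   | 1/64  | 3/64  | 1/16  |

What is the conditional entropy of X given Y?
Marginal P(Y) (column sums):
  P(Y=0) = 1/32 + 5/64 + 1/64 = 1/8
  P(Y=1) = 3/32 + 15/64 + 3/64 = 3/8
  P(Y=2) = 1/8 + 5/16 + 1/16 = 1/2

H(X|Y) = -Σ P(X,Y)·log₂ P(X|Y), where P(X|Y) = P(X,Y) / P(Y)
  (X=0,Y=0): P(X|Y) = (1/32)/(1/8) = 1/4;  -(1/32)·log₂(1/4) = 0.0625
  (X=0,Y=1): P(X|Y) = (3/32)/(3/8) = 1/4;  -(3/32)·log₂(1/4) = 0.1875
  (X=0,Y=2): P(X|Y) = (1/8)/(1/2) = 1/4;  -(1/8)·log₂(1/4) = 0.2500
  (X=1,Y=0): P(X|Y) = (5/64)/(1/8) = 5/8;  -(5/64)·log₂(5/8) = 0.0530
  (X=1,Y=1): P(X|Y) = (15/64)/(3/8) = 5/8;  -(15/64)·log₂(5/8) = 0.1589
  (X=1,Y=2): P(X|Y) = (5/16)/(1/2) = 5/8;  -(5/16)·log₂(5/8) = 0.2119
  (X=2,Y=0): P(X|Y) = (1/64)/(1/8) = 1/8;  -(1/64)·log₂(1/8) = 0.0469
  (X=2,Y=1): P(X|Y) = (3/64)/(3/8) = 1/8;  -(3/64)·log₂(1/8) = 0.1406
  (X=2,Y=2): P(X|Y) = (1/16)/(1/2) = 1/8;  -(1/16)·log₂(1/8) = 0.1875
H(X|Y) = 0.0625 + 0.1875 + 0.2500 + 0.0530 + 0.1589 + 0.2119 + 0.0469 + 0.1406 + 0.1875
  = 1.2988 bits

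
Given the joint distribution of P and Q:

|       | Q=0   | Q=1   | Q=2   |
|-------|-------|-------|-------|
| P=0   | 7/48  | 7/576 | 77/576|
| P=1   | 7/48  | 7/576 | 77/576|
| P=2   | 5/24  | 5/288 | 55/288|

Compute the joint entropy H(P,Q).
H(P,Q) = -Σ P(P,Q) log₂ P(P,Q), summed over the non-zero cells:
H(P,Q) = -[(7/48)·log₂(7/48) + (7/576)·log₂(7/576) + (77/576)·log₂(77/576) + (7/48)·log₂(7/48) + (7/576)·log₂(7/576) + (77/576)·log₂(77/576) + (5/24)·log₂(5/24) + (5/288)·log₂(5/288) + (55/288)·log₂(55/288)]
  = 0.4051 + 0.0773 + 0.3881 + 0.4051 + 0.0773 + 0.3881 + 0.4715 + 0.1015 + 0.4561
  = 2.7701 bits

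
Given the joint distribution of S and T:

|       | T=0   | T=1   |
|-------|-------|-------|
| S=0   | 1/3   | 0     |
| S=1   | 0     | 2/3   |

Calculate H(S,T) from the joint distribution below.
H(S,T) = -Σ P(S,T) log₂ P(S,T), summed over the non-zero cells:
H(S,T) = -[(1/3)·log₂(1/3) + (2/3)·log₂(2/3)]
  = 0.5283 + 0.3900
  = 0.9183 bits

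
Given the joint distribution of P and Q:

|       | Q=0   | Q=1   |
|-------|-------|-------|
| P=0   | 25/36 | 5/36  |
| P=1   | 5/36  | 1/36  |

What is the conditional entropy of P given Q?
Marginal P(Q) (column sums):
  P(Q=0) = 25/36 + 5/36 = 5/6
  P(Q=1) = 5/36 + 1/36 = 1/6

H(P|Q) = -Σ P(P,Q)·log₂ P(P|Q), where P(P|Q) = P(P,Q) / P(Q)
  (P=0,Q=0): P(P|Q) = (25/36)/(5/6) = 5/6;  -(25/36)·log₂(5/6) = 0.1827
  (P=0,Q=1): P(P|Q) = (5/36)/(1/6) = 5/6;  -(5/36)·log₂(5/6) = 0.0365
  (P=1,Q=0): P(P|Q) = (5/36)/(5/6) = 1/6;  -(5/36)·log₂(1/6) = 0.3590
  (P=1,Q=1): P(P|Q) = (1/36)/(1/6) = 1/6;  -(1/36)·log₂(1/6) = 0.0718
H(P|Q) = 0.1827 + 0.0365 + 0.3590 + 0.0718
  = 0.6500 bits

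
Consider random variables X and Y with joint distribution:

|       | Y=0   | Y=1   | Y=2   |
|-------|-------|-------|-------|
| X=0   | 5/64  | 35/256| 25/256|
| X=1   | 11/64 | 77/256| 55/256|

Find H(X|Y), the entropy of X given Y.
Marginal P(Y) (column sums):
  P(Y=0) = 5/64 + 11/64 = 1/4
  P(Y=1) = 35/256 + 77/256 = 7/16
  P(Y=2) = 25/256 + 55/256 = 5/16

H(X|Y) = -Σ P(X,Y)·log₂ P(X|Y), where P(X|Y) = P(X,Y) / P(Y)
  (X=0,Y=0): P(X|Y) = (5/64)/(1/4) = 5/16;  -(5/64)·log₂(5/16) = 0.1311
  (X=0,Y=1): P(X|Y) = (35/256)/(7/16) = 5/16;  -(35/256)·log₂(5/16) = 0.2294
  (X=0,Y=2): P(X|Y) = (25/256)/(5/16) = 5/16;  -(25/256)·log₂(5/16) = 0.1639
  (X=1,Y=0): P(X|Y) = (11/64)/(1/4) = 11/16;  -(11/64)·log₂(11/16) = 0.0929
  (X=1,Y=1): P(X|Y) = (77/256)/(7/16) = 11/16;  -(77/256)·log₂(11/16) = 0.1626
  (X=1,Y=2): P(X|Y) = (55/256)/(5/16) = 11/16;  -(55/256)·log₂(11/16) = 0.1161
H(X|Y) = 0.1311 + 0.2294 + 0.1639 + 0.0929 + 0.1626 + 0.1161
  = 0.8960 bits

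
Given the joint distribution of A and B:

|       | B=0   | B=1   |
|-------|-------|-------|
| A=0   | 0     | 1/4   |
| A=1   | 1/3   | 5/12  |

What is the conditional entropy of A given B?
Marginal P(B) (column sums):
  P(B=0) = 0 + 1/3 = 1/3
  P(B=1) = 1/4 + 5/12 = 2/3

H(A|B) = -Σ P(A,B)·log₂ P(A|B), where P(A|B) = P(A,B) / P(B)
  (cells with P(A,B) = 0 contribute 0)
  (A=0,B=1): P(A|B) = (1/4)/(2/3) = 3/8;  -(1/4)·log₂(3/8) = 0.3538
  (A=1,B=0): P(A|B) = (1/3)/(1/3) = 1;  -(1/3)·log₂(1) = 0.0000
  (A=1,B=1): P(A|B) = (5/12)/(2/3) = 5/8;  -(5/12)·log₂(5/8) = 0.2825
H(A|B) = 0.3538 + 0.0000 + 0.2825
  = 0.6363 bits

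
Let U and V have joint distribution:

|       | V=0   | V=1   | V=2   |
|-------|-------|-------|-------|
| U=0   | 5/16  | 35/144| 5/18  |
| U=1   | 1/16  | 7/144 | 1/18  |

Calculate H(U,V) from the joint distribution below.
H(U,V) = -Σ P(U,V) log₂ P(U,V), summed over the non-zero cells:
H(U,V) = -[(5/16)·log₂(5/16) + (35/144)·log₂(35/144) + (5/18)·log₂(5/18) + (1/16)·log₂(1/16) + (7/144)·log₂(7/144) + (1/18)·log₂(1/18)]
  = 0.5244 + 0.4960 + 0.5133 + 0.2500 + 0.2121 + 0.2317
  = 2.2275 bits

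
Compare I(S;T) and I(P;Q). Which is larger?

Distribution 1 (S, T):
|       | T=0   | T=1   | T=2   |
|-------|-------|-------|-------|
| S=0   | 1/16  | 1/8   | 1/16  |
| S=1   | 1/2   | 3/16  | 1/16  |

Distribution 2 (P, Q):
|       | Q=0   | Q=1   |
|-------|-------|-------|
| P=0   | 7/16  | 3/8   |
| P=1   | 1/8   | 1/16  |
Distribution 1 (S, T):
Marginal P(S) (row sums):
  P(S=0) = 1/16 + 1/8 + 1/16 = 1/4
  P(S=1) = 1/2 + 3/16 + 1/16 = 3/4
Marginal P(T) (column sums):
  P(T=0) = 1/16 + 1/2 = 9/16
  P(T=1) = 1/8 + 3/16 = 5/16
  P(T=2) = 1/16 + 1/16 = 1/8

H(S) = -[(1/4)·log₂(1/4) + (3/4)·log₂(3/4)]
  = 0.5000 + 0.3113
  = 0.8113 bits
H(T) = -[(9/16)·log₂(9/16) + (5/16)·log₂(5/16) + (1/8)·log₂(1/8)]
  = 0.4669 + 0.5244 + 0.3750
  = 1.3663 bits
H(S,T) = -[(1/16)·log₂(1/16) + (1/8)·log₂(1/8) + (1/16)·log₂(1/16) + (1/2)·log₂(1/2) + (3/16)·log₂(3/16) + (1/16)·log₂(1/16)]
  = 0.2500 + 0.3750 + 0.2500 + 0.5000 + 0.4528 + 0.2500
  = 2.0778 bits

I(S;T) = H(S) + H(T) - H(S,T)
  = 0.8113 + 1.3663 - 2.0778
  = 0.0998 bits

Distribution 2 (P, Q):
Marginal P(P) (row sums):
  P(P=0) = 7/16 + 3/8 = 13/16
  P(P=1) = 1/8 + 1/16 = 3/16
Marginal P(Q) (column sums):
  P(Q=0) = 7/16 + 1/8 = 9/16
  P(Q=1) = 3/8 + 1/16 = 7/16

H(P) = -[(13/16)·log₂(13/16) + (3/16)·log₂(3/16)]
  = 0.2434 + 0.4528
  = 0.6962 bits
H(Q) = -[(9/16)·log₂(9/16) + (7/16)·log₂(7/16)]
  = 0.4669 + 0.5218
  = 0.9887 bits
H(P,Q) = -[(7/16)·log₂(7/16) + (3/8)·log₂(3/8) + (1/8)·log₂(1/8) + (1/16)·log₂(1/16)]
  = 0.5218 + 0.5306 + 0.3750 + 0.2500
  = 1.6774 bits

I(P;Q) = H(P) + H(Q) - H(P,Q)
  = 0.6962 + 0.9887 - 1.6774
  = 0.0075 bits

I(S;T) = 0.0998 bits > I(P;Q) = 0.0075 bits, so (S, T) has the higher mutual information (stronger dependence).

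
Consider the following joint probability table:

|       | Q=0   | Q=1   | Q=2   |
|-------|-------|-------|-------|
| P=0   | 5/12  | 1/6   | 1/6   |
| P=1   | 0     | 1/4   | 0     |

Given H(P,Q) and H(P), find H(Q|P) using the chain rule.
From the chain rule: H(P,Q) = H(P) + H(Q|P)
Therefore: H(Q|P) = H(P,Q) - H(P)

H(P,Q) = -[(5/12)·log₂(5/12) + (1/6)·log₂(1/6) + (1/6)·log₂(1/6) + (1/4)·log₂(1/4)]
  = 0.5263 + 0.4308 + 0.4308 + 0.5000
  = 1.8879 bits
Marginal P(P) (row sums):
  P(P=0) = 5/12 + 1/6 + 1/6 = 3/4
  P(P=1) = 0 + 1/4 + 0 = 1/4
H(P) = -[(3/4)·log₂(3/4) + (1/4)·log₂(1/4)]
  = 0.3113 + 0.5000
  = 0.8113 bits

H(Q|P) = 1.8879 - 0.8113 = 1.0766 bits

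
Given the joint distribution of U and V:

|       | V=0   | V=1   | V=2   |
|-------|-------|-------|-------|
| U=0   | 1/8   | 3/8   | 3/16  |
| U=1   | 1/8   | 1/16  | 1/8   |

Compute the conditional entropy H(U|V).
Marginal P(V) (column sums):
  P(V=0) = 1/8 + 1/8 = 1/4
  P(V=1) = 3/8 + 1/16 = 7/16
  P(V=2) = 3/16 + 1/8 = 5/16

H(U|V) = -Σ P(U,V)·log₂ P(U|V), where P(U|V) = P(U,V) / P(V)
  (U=0,V=0): P(U|V) = (1/8)/(1/4) = 1/2;  -(1/8)·log₂(1/2) = 0.1250
  (U=0,V=1): P(U|V) = (3/8)/(7/16) = 6/7;  -(3/8)·log₂(6/7) = 0.0834
  (U=0,V=2): P(U|V) = (3/16)/(5/16) = 3/5;  -(3/16)·log₂(3/5) = 0.1382
  (U=1,V=0): P(U|V) = (1/8)/(1/4) = 1/2;  -(1/8)·log₂(1/2) = 0.1250
  (U=1,V=1): P(U|V) = (1/16)/(7/16) = 1/7;  -(1/16)·log₂(1/7) = 0.1755
  (U=1,V=2): P(U|V) = (1/8)/(5/16) = 2/5;  -(1/8)·log₂(2/5) = 0.1652
H(U|V) = 0.1250 + 0.0834 + 0.1382 + 0.1250 + 0.1755 + 0.1652
  = 0.8123 bits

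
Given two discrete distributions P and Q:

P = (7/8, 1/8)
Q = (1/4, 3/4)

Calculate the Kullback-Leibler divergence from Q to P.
D(P||Q) = Σ P(i) log₂(P(i)/Q(i))
  i=0: (7/8) × log₂((7/8)/(1/4)) = (7/8) × log₂(7/2) = 1.5814
  i=1: (1/8) × log₂((1/8)/(3/4)) = (1/8) × log₂(1/6) = -0.3231
D(P||Q) = 1.5814 - 0.3231
  = 1.2583 bits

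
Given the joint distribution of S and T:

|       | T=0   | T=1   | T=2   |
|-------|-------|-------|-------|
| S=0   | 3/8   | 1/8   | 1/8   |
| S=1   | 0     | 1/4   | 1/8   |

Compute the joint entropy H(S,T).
H(S,T) = -Σ P(S,T) log₂ P(S,T), summed over the non-zero cells:
H(S,T) = -[(3/8)·log₂(3/8) + (1/8)·log₂(1/8) + (1/8)·log₂(1/8) + (1/4)·log₂(1/4) + (1/8)·log₂(1/8)]
  = 0.5306 + 0.3750 + 0.3750 + 0.5000 + 0.3750
  = 2.1556 bits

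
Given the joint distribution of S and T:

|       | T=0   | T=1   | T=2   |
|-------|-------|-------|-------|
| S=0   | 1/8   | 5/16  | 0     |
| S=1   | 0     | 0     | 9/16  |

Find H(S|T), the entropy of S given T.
Marginal P(T) (column sums):
  P(T=0) = 1/8 + 0 = 1/8
  P(T=1) = 5/16 + 0 = 5/16
  P(T=2) = 0 + 9/16 = 9/16

H(S|T) = -Σ P(S,T)·log₂ P(S|T), where P(S|T) = P(S,T) / P(T)
  (cells with P(S,T) = 0 contribute 0)
  (S=0,T=0): P(S|T) = (1/8)/(1/8) = 1;  -(1/8)·log₂(1) = 0.0000
  (S=0,T=1): P(S|T) = (5/16)/(5/16) = 1;  -(5/16)·log₂(1) = 0.0000
  (S=1,T=2): P(S|T) = (9/16)/(9/16) = 1;  -(9/16)·log₂(1) = 0.0000
H(S|T) = 0.0000 + 0.0000 + 0.0000
  = 0.0000 bits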